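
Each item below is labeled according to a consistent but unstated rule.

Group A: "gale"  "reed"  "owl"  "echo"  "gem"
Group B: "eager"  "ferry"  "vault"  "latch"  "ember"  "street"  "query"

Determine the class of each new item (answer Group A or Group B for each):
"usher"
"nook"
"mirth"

Group B, Group A, Group B

'Group A' ⟺ length ≤ 4.
"usher": length 5 — does not pass, so Group B.
"nook": length 4 — matches, so Group A.
"mirth": length 5 — does not pass, so Group B.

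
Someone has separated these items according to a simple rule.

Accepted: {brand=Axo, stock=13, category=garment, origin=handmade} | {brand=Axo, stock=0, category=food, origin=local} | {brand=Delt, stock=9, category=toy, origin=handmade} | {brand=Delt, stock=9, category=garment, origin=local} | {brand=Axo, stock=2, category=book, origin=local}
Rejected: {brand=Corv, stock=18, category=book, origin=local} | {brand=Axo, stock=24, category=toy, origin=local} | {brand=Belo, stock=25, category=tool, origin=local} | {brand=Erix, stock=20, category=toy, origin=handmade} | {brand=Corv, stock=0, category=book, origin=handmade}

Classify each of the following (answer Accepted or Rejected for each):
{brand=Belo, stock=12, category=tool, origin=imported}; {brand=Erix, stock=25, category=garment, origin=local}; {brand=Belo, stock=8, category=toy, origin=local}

The common property of the 'Accepted' items is: brand is not Corv AND stock ≤ 13. No 'Rejected' item has it.

Accepted, Rejected, Accepted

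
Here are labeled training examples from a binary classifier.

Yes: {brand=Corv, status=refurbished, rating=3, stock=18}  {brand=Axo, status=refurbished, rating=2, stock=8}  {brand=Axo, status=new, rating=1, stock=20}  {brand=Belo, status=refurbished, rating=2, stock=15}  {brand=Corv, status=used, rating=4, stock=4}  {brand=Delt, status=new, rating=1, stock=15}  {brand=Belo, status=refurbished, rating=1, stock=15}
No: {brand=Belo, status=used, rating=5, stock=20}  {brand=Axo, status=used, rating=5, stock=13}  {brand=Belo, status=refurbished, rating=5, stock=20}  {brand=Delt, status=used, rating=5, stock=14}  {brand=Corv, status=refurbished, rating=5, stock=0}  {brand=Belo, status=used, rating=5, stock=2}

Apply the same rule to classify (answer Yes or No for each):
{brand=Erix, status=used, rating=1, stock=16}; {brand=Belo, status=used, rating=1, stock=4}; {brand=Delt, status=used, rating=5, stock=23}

Yes, Yes, No

A rule that fits every label: rating ≤ 4 — true of each 'Yes' example, false of each 'No' one.
{brand=Erix, status=used, rating=1, stock=16} → rating = 1 → Yes. {brand=Belo, status=used, rating=1, stock=4} → rating = 1 → Yes. {brand=Delt, status=used, rating=5, stock=23} → rating = 5 → No.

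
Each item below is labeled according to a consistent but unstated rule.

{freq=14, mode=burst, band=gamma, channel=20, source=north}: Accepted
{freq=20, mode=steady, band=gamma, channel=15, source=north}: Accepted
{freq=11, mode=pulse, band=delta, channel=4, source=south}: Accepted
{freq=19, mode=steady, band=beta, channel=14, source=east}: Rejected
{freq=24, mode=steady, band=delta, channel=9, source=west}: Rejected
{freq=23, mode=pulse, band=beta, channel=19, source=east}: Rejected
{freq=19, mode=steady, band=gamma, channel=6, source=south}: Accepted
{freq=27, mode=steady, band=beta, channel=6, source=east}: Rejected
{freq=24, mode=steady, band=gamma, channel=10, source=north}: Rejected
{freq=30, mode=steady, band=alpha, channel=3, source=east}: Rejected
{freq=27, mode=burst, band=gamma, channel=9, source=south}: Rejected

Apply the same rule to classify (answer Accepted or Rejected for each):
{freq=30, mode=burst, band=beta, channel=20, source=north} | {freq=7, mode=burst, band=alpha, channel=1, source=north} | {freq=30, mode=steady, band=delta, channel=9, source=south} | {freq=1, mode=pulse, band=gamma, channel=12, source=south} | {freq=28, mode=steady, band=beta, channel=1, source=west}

Rejected, Accepted, Rejected, Accepted, Rejected

All 'Accepted' examples share one property — freq ≤ 20 AND channel ≠ 14 — and every 'Rejected' example lacks it.
{freq=30, mode=burst, band=beta, channel=20, source=north}: freq = 30, channel = 20 — does not satisfy this, so Rejected.
{freq=7, mode=burst, band=alpha, channel=1, source=north}: freq = 7, channel = 1 — has this property, so Accepted.
{freq=30, mode=steady, band=delta, channel=9, source=south}: freq = 30, channel = 9 — does not satisfy this, so Rejected.
{freq=1, mode=pulse, band=gamma, channel=12, source=south}: freq = 1, channel = 12 — has this property, so Accepted.
{freq=28, mode=steady, band=beta, channel=1, source=west}: freq = 28, channel = 1 — does not satisfy this, so Rejected.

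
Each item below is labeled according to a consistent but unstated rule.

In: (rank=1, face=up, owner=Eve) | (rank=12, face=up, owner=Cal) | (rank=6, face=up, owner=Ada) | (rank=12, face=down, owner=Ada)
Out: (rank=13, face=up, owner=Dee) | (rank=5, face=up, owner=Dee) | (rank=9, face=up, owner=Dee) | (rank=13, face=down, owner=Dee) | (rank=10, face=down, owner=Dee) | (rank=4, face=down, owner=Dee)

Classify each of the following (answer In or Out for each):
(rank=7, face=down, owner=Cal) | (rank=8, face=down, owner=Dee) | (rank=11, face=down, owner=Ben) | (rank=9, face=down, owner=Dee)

In, Out, In, Out

Rule: owner is not Dee. This holds for each 'In' example and fails for each 'Out' one.
(rank=7, face=down, owner=Cal): owner is Cal, qualifies → In.
(rank=8, face=down, owner=Dee): owner is Dee, fails the rule → Out.
(rank=11, face=down, owner=Ben): owner is Ben, qualifies → In.
(rank=9, face=down, owner=Dee): owner is Dee, fails the rule → Out.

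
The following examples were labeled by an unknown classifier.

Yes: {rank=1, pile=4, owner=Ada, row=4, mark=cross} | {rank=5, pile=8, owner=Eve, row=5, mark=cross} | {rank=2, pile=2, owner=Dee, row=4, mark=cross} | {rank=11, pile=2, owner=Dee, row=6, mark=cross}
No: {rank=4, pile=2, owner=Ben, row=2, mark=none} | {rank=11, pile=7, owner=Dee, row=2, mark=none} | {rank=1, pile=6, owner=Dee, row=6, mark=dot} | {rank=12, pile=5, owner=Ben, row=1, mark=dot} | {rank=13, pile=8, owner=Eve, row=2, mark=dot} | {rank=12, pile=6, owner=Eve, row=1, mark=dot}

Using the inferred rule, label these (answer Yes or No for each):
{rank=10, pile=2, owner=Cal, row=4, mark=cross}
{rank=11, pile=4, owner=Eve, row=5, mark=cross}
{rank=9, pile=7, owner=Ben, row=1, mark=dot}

A rule that fits every label: mark is cross — true of each 'Yes' example, false of each 'No' one.
{rank=10, pile=2, owner=Cal, row=4, mark=cross}: mark is cross, meets the rule → Yes.
{rank=11, pile=4, owner=Eve, row=5, mark=cross}: mark is cross, meets the rule → Yes.
{rank=9, pile=7, owner=Ben, row=1, mark=dot}: mark is dot, doesn't match → No.

Yes, Yes, No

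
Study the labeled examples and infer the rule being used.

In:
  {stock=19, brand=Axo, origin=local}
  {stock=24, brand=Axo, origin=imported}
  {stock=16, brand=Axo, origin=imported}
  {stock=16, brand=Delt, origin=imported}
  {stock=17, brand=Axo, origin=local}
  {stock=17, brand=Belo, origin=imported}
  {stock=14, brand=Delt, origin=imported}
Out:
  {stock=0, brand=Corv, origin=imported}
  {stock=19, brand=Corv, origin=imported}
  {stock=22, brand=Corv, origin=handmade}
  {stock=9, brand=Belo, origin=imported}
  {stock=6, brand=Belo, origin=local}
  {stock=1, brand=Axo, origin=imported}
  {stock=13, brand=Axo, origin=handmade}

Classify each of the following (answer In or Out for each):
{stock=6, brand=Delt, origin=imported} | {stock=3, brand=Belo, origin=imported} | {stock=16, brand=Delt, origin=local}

Out, Out, In

The distinguishing property — brand is not Corv AND stock ≥ 14 — holds for all the 'In' cases and none of the 'Out' cases.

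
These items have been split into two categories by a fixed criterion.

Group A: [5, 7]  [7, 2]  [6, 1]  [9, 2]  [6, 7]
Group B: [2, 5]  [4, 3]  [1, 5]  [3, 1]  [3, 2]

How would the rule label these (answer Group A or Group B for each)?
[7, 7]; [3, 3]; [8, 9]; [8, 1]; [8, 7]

All 'Group A' examples share one property — first ≥ 5 — and every 'Group B' example lacks it.

Group A, Group B, Group A, Group A, Group A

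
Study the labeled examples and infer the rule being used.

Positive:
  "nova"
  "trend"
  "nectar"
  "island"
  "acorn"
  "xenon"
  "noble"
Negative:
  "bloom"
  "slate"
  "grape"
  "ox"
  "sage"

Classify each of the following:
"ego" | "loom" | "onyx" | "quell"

A rule that fits every label: contains 'n' — true of each 'Positive' example, false of each 'Negative' one.

Negative, Negative, Positive, Negative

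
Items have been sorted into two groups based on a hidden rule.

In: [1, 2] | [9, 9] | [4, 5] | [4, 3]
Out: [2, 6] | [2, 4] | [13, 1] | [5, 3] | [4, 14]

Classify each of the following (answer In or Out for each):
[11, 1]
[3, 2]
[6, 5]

Out, In, In

The common property of the 'In' items is: |first − second| ≤ 1. No 'Out' item has it.
[11, 1]: Out (|11−1| = 10).
[3, 2]: In (|3−2| = 1).
[6, 5]: In (|6−5| = 1).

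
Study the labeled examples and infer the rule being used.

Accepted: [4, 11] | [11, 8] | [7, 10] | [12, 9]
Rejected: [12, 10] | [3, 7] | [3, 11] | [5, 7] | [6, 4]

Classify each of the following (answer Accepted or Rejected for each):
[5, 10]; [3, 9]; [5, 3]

Accepted, Rejected, Rejected

'Accepted' ⟺ sum is odd.
[5, 10]: Accepted (5+10 = 15). [3, 9]: Rejected (3+9 = 12). [5, 3]: Rejected (5+3 = 8).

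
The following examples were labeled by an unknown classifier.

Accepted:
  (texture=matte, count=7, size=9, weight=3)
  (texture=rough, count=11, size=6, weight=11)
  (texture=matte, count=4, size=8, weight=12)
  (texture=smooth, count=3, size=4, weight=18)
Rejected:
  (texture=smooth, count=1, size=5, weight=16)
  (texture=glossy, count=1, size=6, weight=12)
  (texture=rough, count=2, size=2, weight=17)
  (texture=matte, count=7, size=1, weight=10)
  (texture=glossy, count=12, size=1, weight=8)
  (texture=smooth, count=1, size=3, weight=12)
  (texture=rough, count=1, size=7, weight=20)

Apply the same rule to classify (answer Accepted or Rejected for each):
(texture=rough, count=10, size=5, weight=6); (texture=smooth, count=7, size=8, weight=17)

Accepted, Accepted

The classifier is using: count ≥ 2 AND size ≥ 3.
(texture=rough, count=10, size=5, weight=6) → count = 10, size = 5 → Accepted.
(texture=smooth, count=7, size=8, weight=17) → count = 7, size = 8 → Accepted.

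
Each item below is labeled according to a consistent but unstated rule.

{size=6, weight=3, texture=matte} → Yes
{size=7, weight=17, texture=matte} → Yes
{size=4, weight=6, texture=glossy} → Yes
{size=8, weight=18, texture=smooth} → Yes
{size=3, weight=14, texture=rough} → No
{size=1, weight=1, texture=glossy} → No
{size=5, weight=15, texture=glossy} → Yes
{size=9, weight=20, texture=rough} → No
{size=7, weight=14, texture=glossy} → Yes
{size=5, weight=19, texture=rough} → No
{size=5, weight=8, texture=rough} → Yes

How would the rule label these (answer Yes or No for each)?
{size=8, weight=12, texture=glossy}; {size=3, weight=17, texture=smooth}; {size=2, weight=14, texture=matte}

Yes, No, No

The common property of the 'Yes' items is: weight ≤ 18 AND size ≥ 4. No 'No' item has it.
{size=8, weight=12, texture=glossy}: weight = 12, size = 8 — passes, so Yes. {size=3, weight=17, texture=smooth}: weight = 17, size = 3 — doesn't match, so No. {size=2, weight=14, texture=matte}: weight = 14, size = 2 — doesn't match, so No.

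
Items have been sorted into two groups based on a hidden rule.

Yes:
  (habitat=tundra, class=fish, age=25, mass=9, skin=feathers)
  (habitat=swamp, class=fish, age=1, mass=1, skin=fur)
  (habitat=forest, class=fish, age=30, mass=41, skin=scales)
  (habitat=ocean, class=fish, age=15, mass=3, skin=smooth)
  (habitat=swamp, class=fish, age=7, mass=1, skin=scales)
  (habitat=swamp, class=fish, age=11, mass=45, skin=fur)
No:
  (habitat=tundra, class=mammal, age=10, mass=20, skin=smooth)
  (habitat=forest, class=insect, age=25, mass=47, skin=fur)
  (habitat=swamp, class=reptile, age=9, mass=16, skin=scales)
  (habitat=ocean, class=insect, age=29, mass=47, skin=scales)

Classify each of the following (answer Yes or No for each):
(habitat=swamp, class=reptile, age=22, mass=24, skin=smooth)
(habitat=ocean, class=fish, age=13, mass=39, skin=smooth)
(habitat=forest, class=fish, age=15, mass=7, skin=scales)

No, Yes, Yes

The rule appears to be: class is fish.
(habitat=swamp, class=reptile, age=22, mass=24, skin=smooth): class is reptile, doesn't qualify → No. (habitat=ocean, class=fish, age=13, mass=39, skin=smooth): class is fish, satisfies this → Yes. (habitat=forest, class=fish, age=15, mass=7, skin=scales): class is fish, satisfies this → Yes.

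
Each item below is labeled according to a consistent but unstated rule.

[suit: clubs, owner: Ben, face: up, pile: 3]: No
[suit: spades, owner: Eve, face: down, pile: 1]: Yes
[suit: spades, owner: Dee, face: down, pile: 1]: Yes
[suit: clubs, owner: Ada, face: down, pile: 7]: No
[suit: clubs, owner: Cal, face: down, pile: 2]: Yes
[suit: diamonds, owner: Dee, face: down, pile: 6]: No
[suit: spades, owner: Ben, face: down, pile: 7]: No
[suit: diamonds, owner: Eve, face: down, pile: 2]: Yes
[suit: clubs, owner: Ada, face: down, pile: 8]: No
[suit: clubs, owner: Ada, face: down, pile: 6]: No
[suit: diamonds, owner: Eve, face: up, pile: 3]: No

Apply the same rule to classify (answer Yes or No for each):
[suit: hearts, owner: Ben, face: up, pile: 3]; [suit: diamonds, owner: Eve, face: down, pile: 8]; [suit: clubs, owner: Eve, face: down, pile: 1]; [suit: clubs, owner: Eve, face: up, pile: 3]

The common property of the 'Yes' items is: pile ≤ 2. No 'No' item has it.
[suit: hearts, owner: Ben, face: up, pile: 3]: pile = 3 — does not satisfy this, so No.
[suit: diamonds, owner: Eve, face: down, pile: 8]: pile = 8 — does not satisfy this, so No.
[suit: clubs, owner: Eve, face: down, pile: 1]: pile = 1 — passes, so Yes.
[suit: clubs, owner: Eve, face: up, pile: 3]: pile = 3 — does not satisfy this, so No.

No, No, Yes, No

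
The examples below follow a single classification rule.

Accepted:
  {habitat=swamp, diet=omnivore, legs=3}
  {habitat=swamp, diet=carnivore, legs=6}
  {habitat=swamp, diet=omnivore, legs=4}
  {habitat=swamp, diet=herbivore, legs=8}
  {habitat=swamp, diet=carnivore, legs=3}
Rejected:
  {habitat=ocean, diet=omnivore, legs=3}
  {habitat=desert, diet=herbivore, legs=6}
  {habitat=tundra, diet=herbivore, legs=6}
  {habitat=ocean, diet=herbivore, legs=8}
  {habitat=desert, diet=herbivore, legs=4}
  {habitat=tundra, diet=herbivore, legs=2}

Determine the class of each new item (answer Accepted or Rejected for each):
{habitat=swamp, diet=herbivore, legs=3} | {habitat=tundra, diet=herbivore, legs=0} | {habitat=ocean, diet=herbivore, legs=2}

'Accepted' ⟺ habitat is swamp.
{habitat=swamp, diet=herbivore, legs=3} → habitat is swamp → Accepted.
{habitat=tundra, diet=herbivore, legs=0} → habitat is tundra → Rejected.
{habitat=ocean, diet=herbivore, legs=2} → habitat is ocean → Rejected.

Accepted, Rejected, Rejected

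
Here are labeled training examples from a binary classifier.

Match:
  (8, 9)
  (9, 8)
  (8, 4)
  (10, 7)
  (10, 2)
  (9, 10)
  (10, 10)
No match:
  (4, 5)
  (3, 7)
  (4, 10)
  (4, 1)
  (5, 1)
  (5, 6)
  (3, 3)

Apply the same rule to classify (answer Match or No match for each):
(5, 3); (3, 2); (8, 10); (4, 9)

The common property of the 'Match' items is: first ≥ 6. No 'No match' item has it.
No match: (5, 3), since first 5.
No match: (3, 2), since first 3.
Match: (8, 10), since first 8.
No match: (4, 9), since first 4.

No match, No match, Match, No match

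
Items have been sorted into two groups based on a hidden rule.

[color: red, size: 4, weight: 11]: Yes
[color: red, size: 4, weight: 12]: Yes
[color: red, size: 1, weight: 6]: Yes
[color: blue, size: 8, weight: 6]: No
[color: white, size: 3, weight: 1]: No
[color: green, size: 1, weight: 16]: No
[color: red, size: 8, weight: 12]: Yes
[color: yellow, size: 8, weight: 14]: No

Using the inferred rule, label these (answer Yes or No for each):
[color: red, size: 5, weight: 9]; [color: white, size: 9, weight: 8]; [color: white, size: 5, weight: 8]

Yes, No, No

Checking candidate rules against both groups, what survives is: color is red.
Yes: [color: red, size: 5, weight: 9], since color is red. No: [color: white, size: 9, weight: 8], since color is white. No: [color: white, size: 5, weight: 8], since color is white.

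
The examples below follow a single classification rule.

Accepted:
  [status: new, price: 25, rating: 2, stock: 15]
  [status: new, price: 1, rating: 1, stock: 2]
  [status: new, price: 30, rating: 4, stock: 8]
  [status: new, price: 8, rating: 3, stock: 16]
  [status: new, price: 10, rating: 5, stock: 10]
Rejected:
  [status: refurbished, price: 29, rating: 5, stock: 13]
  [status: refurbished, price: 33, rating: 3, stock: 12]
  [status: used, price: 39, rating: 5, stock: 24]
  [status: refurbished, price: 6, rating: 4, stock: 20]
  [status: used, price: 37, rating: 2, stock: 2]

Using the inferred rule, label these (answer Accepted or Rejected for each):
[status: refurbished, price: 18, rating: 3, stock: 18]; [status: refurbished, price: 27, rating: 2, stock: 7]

Rejected, Rejected

A rule that fits every label: status is new — true of each 'Accepted' example, false of each 'Rejected' one.
[status: refurbished, price: 18, rating: 3, stock: 18] → status is refurbished → Rejected.
[status: refurbished, price: 27, rating: 2, stock: 7] → status is refurbished → Rejected.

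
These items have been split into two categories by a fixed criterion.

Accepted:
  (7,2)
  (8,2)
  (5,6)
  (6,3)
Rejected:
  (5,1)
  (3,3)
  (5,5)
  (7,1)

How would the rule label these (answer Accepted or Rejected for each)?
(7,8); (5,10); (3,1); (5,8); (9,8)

The rule appears to be: product is even.

Accepted, Accepted, Rejected, Accepted, Accepted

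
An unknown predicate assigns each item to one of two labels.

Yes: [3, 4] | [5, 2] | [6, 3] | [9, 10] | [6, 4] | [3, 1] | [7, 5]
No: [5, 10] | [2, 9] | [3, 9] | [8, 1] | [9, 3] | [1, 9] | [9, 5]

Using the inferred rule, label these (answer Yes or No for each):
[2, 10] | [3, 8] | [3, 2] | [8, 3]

No, No, Yes, No

'Yes' ⟺ |first − second| ≤ 3.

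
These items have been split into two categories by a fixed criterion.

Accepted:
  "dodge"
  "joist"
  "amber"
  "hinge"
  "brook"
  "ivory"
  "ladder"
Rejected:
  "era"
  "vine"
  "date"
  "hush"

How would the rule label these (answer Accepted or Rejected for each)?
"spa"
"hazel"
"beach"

Rejected, Accepted, Accepted

The pattern is that an item is 'Accepted' exactly when: length ≥ 5.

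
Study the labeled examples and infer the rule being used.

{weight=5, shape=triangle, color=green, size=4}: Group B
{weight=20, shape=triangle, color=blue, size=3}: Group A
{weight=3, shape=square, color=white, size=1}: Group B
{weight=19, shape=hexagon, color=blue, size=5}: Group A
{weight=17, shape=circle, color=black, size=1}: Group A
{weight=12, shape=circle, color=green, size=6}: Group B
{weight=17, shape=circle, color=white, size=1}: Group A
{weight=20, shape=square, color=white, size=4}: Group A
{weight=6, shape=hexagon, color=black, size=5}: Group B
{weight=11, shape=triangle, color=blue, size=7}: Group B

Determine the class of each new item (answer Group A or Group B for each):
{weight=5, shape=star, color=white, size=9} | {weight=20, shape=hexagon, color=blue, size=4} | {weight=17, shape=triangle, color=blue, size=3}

Group B, Group A, Group A

All 'Group A' examples share one property — weight ≥ 17 — and every 'Group B' example lacks it.
{weight=5, shape=star, color=white, size=9}: Group B (weight = 5).
{weight=20, shape=hexagon, color=blue, size=4}: Group A (weight = 20).
{weight=17, shape=triangle, color=blue, size=3}: Group A (weight = 17).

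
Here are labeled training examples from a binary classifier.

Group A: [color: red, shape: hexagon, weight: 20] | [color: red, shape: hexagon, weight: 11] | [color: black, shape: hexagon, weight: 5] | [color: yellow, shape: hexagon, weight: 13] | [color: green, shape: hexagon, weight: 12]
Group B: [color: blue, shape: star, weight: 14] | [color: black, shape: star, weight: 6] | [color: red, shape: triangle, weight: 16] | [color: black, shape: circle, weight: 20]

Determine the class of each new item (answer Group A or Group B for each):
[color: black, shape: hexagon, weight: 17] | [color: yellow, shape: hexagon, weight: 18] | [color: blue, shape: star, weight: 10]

Group A, Group A, Group B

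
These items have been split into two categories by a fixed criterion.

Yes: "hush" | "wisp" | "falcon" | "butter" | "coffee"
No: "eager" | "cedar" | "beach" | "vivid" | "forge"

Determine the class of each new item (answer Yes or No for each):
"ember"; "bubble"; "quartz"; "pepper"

No, Yes, Yes, Yes

Every 'Yes' example satisfies: even length. None of the 'No' examples do.
"ember": No (length 5).
"bubble": Yes (length 6).
"quartz": Yes (length 6).
"pepper": Yes (length 6).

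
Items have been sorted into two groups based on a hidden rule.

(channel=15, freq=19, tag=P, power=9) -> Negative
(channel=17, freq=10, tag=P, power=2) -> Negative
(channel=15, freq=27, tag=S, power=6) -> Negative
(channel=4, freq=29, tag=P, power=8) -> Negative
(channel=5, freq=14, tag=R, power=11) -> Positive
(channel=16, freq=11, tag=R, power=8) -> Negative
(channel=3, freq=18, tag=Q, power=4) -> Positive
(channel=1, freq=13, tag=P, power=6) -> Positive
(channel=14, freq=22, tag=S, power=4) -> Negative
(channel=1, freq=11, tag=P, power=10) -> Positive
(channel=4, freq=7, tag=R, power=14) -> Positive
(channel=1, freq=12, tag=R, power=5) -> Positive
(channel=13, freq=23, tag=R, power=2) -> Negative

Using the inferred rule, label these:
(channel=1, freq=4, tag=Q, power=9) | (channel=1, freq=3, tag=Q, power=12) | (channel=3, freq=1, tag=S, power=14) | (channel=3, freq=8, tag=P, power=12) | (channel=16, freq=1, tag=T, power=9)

Positive, Positive, Positive, Positive, Negative

Rule: channel ≤ 5 AND freq ≤ 18. This holds for each 'Positive' example and fails for each 'Negative' one.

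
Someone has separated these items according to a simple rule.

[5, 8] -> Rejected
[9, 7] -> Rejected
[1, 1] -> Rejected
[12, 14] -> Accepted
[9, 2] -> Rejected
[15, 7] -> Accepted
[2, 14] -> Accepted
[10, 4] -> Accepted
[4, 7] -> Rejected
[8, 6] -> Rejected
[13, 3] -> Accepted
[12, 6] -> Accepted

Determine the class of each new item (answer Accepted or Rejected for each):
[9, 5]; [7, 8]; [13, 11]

Every 'Accepted' example satisfies: max ≥ 10. None of the 'Rejected' examples do.
[9, 5]: max 9, fails this test → Rejected. [7, 8]: max 8, fails this test → Rejected. [13, 11]: max 13, fits → Accepted.

Rejected, Rejected, Accepted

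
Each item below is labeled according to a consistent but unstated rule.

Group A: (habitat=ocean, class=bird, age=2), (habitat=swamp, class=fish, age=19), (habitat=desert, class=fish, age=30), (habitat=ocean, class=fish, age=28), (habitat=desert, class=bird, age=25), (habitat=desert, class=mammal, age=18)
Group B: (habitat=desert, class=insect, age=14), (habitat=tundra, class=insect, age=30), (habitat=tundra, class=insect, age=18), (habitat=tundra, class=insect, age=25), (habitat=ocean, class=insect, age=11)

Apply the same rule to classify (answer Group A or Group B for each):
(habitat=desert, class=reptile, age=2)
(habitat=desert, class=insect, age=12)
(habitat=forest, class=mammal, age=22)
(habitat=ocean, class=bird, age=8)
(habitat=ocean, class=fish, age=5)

Group A, Group B, Group A, Group A, Group A

Looking at the examples, the only property every 'Group A' case has and every 'Group B' case lacks is: class is not insect.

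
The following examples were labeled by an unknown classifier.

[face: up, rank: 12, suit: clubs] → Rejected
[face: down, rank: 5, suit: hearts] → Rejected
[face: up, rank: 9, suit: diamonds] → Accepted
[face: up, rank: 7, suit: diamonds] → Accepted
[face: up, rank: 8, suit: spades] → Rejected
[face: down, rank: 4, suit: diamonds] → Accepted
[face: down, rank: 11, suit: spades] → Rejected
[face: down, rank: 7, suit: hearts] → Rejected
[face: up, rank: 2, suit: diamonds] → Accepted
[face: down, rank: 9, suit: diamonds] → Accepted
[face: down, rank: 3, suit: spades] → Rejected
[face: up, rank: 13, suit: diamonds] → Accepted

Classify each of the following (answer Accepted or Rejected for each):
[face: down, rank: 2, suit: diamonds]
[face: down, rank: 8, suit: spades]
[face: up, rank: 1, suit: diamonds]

All 'Accepted' examples share one property — suit is diamonds — and every 'Rejected' example lacks it.
[face: down, rank: 2, suit: diamonds]: suit is diamonds, satisfies this → Accepted.
[face: down, rank: 8, suit: spades]: suit is spades, does not pass → Rejected.
[face: up, rank: 1, suit: diamonds]: suit is diamonds, satisfies this → Accepted.

Accepted, Rejected, Accepted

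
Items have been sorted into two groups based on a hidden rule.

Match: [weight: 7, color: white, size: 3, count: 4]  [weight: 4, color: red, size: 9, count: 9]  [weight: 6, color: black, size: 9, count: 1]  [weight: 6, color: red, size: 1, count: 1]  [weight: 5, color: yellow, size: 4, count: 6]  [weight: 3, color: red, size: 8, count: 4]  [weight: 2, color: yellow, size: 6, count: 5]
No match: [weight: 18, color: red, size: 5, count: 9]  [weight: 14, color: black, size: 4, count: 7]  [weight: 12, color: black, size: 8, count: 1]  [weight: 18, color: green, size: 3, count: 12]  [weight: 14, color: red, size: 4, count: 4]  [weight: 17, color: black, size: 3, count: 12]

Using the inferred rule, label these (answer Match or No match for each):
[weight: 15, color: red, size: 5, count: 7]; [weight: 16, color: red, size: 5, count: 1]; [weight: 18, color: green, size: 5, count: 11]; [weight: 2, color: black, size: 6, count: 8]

One predicate separates the groups cleanly: weight ≤ 7.
[weight: 15, color: red, size: 5, count: 7]: weight = 15 — fails the rule, so No match. [weight: 16, color: red, size: 5, count: 1]: weight = 16 — fails the rule, so No match. [weight: 18, color: green, size: 5, count: 11]: weight = 18 — fails the rule, so No match. [weight: 2, color: black, size: 6, count: 8]: weight = 2 — meets the rule, so Match.

No match, No match, No match, Match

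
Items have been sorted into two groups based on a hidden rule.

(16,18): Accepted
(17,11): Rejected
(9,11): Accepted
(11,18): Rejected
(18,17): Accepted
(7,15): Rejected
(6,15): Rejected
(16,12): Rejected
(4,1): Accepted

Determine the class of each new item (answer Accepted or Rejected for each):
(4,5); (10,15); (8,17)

A rule that fits every label: |first − second| ≤ 3 — true of each 'Accepted' example, false of each 'Rejected' one.
Accepted: (4,5), since |4−5| = 1. Rejected: (10,15), since |10−15| = 5. Rejected: (8,17), since |8−17| = 9.

Accepted, Rejected, Rejected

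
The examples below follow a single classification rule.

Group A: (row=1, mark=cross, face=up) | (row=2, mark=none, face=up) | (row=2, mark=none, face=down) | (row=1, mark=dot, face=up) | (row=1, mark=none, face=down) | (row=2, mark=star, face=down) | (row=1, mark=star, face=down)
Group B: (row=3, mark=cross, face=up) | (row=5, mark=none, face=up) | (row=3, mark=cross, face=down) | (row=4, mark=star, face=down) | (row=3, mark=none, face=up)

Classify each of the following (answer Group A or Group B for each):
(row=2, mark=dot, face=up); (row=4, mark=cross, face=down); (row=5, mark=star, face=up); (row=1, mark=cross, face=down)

The pattern is that an item is 'Group A' exactly when: row ≤ 2.
(row=2, mark=dot, face=up) → row = 2 → Group A. (row=4, mark=cross, face=down) → row = 4 → Group B. (row=5, mark=star, face=up) → row = 5 → Group B. (row=1, mark=cross, face=down) → row = 1 → Group A.

Group A, Group B, Group B, Group A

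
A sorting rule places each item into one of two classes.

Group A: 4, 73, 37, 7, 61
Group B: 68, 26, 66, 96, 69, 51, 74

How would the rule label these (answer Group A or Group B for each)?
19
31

Group A, Group A

Looking at the examples, the only property every 'Group A' case has and every 'Group B' case lacks is: ≡ 1 (mod 3).
Group A: 19, since 19 mod 3 = 1.
Group A: 31, since 31 mod 3 = 1.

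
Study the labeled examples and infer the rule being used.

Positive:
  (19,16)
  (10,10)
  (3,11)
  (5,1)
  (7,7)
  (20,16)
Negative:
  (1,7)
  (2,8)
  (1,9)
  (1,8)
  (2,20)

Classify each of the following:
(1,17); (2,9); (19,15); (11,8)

The classifier is using: first ≥ 3.
Negative: (1,17), since first 1.
Negative: (2,9), since first 2.
Positive: (19,15), since first 19.
Positive: (11,8), since first 11.

Negative, Negative, Positive, Positive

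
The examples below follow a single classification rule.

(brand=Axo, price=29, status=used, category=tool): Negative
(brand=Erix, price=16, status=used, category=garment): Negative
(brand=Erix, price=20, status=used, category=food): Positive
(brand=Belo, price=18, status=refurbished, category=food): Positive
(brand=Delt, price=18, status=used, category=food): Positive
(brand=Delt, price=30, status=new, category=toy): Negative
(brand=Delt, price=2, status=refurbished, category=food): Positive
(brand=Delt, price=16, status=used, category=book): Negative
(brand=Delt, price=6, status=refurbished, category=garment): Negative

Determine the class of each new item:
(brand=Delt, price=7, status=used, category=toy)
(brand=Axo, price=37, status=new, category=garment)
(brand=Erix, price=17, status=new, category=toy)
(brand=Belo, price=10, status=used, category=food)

Negative, Negative, Negative, Positive

The classifier is using: category is food.
Negative: (brand=Delt, price=7, status=used, category=toy), since category is toy.
Negative: (brand=Axo, price=37, status=new, category=garment), since category is garment.
Negative: (brand=Erix, price=17, status=new, category=toy), since category is toy.
Positive: (brand=Belo, price=10, status=used, category=food), since category is food.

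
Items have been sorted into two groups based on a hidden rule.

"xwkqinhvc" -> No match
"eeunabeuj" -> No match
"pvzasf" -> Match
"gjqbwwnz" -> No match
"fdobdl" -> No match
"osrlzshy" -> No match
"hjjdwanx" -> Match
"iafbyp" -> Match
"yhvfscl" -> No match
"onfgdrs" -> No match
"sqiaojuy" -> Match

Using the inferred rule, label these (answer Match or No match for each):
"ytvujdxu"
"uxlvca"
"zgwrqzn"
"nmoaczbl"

A rule that fits every label: even length AND contains 'a' — true of each 'Match' example, false of each 'No match' one.

No match, Match, No match, Match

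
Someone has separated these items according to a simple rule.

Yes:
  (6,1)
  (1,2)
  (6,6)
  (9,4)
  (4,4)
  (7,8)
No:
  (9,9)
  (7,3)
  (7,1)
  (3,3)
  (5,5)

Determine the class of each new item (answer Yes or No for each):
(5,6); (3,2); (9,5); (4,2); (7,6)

Yes, Yes, No, Yes, Yes

All 'Yes' examples share one property — product is even — and every 'No' example lacks it.
(5,6): 5·6 = 30 — has this property, so Yes.
(3,2): 3·2 = 6 — has this property, so Yes.
(9,5): 9·5 = 45 — fails this test, so No.
(4,2): 4·2 = 8 — has this property, so Yes.
(7,6): 7·6 = 42 — has this property, so Yes.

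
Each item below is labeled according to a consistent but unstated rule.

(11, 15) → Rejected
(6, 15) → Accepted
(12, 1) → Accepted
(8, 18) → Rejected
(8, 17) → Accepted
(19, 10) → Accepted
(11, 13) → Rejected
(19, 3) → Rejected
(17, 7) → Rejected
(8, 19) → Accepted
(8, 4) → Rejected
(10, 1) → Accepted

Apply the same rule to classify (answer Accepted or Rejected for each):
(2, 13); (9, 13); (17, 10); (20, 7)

Accepted, Rejected, Accepted, Accepted

The rule appears to be: sum is odd.
(2, 13) — 2+13 = 15, hence Accepted. (9, 13) — 9+13 = 22, hence Rejected. (17, 10) — 17+10 = 27, hence Accepted. (20, 7) — 20+7 = 27, hence Accepted.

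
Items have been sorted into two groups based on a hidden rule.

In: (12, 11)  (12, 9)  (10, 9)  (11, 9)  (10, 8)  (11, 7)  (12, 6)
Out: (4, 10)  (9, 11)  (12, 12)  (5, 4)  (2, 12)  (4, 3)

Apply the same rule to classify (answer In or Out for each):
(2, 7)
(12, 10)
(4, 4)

'In' ⟺ first > second AND sum ≥ 14.

Out, In, Out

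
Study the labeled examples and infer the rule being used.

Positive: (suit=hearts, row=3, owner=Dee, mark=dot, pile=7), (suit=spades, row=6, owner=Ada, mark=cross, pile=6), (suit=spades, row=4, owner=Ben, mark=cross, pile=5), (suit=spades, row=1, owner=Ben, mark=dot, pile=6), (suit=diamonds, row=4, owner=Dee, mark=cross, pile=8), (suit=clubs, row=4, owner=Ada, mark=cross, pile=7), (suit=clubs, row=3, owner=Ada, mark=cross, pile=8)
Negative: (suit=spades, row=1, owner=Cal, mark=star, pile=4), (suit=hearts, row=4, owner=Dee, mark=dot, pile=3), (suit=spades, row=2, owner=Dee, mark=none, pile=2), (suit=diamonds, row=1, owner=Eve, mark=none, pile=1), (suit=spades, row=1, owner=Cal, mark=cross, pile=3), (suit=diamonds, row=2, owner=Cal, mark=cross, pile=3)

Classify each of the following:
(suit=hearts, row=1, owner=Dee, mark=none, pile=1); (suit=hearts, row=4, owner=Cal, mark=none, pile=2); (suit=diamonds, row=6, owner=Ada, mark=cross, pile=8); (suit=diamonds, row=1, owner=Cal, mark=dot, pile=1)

Negative, Negative, Positive, Negative

The simplest hypothesis consistent with all the labels is: pile ≥ 5.
(suit=hearts, row=1, owner=Dee, mark=none, pile=1): pile = 1 — does not fit, so Negative. (suit=hearts, row=4, owner=Cal, mark=none, pile=2): pile = 2 — does not fit, so Negative. (suit=diamonds, row=6, owner=Ada, mark=cross, pile=8): pile = 8 — has this property, so Positive. (suit=diamonds, row=1, owner=Cal, mark=dot, pile=1): pile = 1 — does not fit, so Negative.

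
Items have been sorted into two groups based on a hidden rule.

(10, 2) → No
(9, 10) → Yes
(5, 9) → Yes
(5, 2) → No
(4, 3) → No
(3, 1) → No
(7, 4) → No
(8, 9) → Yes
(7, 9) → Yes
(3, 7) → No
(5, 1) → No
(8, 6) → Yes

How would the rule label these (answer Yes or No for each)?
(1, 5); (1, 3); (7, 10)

No, No, Yes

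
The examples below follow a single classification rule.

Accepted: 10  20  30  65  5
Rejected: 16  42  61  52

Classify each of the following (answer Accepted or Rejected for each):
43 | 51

The rule appears to be: multiple of 5.
43 — 43 = 5·8 + 3, hence Rejected. 51 — 51 = 5·10 + 1, hence Rejected.

Rejected, Rejected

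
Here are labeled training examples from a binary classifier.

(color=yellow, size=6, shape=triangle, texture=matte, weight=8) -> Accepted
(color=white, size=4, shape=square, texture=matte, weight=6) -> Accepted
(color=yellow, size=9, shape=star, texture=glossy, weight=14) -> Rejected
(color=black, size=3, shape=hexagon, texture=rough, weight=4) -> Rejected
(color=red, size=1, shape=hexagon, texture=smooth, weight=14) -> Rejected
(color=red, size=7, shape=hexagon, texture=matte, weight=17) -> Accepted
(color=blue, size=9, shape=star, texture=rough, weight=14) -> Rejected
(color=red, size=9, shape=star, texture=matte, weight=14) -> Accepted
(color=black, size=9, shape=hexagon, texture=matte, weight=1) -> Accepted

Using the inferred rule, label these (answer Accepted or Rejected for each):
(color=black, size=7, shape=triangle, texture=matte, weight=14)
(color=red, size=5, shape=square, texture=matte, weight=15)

Accepted, Accepted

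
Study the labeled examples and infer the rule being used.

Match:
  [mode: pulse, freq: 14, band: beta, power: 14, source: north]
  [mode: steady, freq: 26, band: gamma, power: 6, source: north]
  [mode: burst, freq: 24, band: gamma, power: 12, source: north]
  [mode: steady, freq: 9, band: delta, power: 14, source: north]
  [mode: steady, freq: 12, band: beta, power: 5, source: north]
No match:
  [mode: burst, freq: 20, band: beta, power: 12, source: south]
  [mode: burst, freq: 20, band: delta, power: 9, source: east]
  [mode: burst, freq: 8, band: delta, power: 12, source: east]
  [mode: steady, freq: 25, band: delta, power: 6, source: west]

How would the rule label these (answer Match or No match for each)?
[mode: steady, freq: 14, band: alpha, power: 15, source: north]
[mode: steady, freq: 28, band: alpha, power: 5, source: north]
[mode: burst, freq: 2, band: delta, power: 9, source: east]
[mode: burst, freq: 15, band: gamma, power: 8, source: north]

Match, Match, No match, Match

A rule that fits every label: source is north — true of each 'Match' example, false of each 'No match' one.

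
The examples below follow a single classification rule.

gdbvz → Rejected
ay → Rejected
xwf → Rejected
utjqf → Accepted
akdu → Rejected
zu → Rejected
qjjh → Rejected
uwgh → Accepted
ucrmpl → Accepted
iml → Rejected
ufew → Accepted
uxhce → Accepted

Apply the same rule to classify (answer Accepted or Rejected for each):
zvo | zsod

Every 'Accepted' example satisfies: starts with 'u'. None of the 'Rejected' examples do.
Rejected: zvo, since starts with 'z'. Rejected: zsod, since starts with 'z'.

Rejected, Rejected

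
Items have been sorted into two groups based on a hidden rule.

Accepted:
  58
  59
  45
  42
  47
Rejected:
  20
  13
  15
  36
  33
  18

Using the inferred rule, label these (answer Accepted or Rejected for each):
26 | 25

One predicate separates the groups cleanly: at least 42.
26: 26 < 42 — lacks this property, so Rejected.
25: 25 < 42 — lacks this property, so Rejected.

Rejected, Rejected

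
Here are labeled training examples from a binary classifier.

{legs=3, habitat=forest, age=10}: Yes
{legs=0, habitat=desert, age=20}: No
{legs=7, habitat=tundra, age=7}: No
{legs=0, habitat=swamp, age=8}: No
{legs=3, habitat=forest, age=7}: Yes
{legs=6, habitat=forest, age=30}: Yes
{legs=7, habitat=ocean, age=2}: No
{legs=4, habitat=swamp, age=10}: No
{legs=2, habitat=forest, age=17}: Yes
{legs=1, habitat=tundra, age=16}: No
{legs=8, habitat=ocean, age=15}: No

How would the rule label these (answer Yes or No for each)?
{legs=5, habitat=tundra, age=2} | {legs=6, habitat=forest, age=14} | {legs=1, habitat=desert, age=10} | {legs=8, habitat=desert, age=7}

No, Yes, No, No

Every 'Yes' example satisfies: habitat is forest. None of the 'No' examples do.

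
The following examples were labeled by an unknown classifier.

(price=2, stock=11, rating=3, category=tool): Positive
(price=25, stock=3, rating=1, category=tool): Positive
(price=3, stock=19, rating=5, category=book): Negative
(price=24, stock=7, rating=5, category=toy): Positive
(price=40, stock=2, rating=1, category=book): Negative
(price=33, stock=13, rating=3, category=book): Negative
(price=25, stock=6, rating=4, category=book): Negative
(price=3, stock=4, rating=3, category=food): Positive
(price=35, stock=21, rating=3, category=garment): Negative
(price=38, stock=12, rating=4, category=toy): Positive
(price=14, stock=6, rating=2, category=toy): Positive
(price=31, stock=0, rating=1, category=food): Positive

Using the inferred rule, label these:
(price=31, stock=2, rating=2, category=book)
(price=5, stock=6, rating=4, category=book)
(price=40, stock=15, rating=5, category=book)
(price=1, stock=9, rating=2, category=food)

A rule that fits every label: category is not book AND stock ≤ 12 — true of each 'Positive' example, false of each 'Negative' one.
(price=31, stock=2, rating=2, category=book): category is book, stock = 2 — doesn't match, so Negative. (price=5, stock=6, rating=4, category=book): category is book, stock = 6 — doesn't match, so Negative. (price=40, stock=15, rating=5, category=book): category is book, stock = 15 — doesn't match, so Negative. (price=1, stock=9, rating=2, category=food): category is food, stock = 9 — qualifies, so Positive.

Negative, Negative, Negative, Positive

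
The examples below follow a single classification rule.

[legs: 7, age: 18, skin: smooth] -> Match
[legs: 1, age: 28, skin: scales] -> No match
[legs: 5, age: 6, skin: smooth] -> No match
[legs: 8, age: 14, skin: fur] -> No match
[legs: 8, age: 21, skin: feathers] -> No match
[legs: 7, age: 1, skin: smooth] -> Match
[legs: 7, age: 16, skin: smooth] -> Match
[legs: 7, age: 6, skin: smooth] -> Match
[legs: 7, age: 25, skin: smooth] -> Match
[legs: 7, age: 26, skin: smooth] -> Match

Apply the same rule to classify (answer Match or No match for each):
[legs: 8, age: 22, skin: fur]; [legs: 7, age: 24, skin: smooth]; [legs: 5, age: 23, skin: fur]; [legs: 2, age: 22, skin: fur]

No match, Match, No match, No match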